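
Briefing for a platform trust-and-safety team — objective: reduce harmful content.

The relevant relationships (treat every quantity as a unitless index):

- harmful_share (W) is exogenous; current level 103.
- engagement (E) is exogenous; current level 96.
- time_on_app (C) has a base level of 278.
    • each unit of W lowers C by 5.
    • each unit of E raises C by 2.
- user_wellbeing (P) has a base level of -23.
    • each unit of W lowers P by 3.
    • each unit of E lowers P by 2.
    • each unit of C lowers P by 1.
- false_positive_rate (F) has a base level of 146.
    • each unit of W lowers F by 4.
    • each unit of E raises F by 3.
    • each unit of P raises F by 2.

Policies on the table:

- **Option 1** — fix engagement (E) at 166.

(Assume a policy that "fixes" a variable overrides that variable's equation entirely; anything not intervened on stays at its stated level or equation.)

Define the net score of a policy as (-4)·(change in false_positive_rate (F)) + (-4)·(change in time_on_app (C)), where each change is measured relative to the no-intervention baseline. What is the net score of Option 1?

Baseline:
  W = 103
  E = 96
  C = 278 − 5·103 + 2·96 = -45
  P = -23 − 3·103 − 2·96 − (-45) = -479
  F = 146 − 4·103 + 3·96 + 2·(-479) = -936
Option 1 (E := 166):
  W = 103
  E = 166
  C = 278 − 5·103 + 2·166 = 95
  P = -23 − 3·103 − 2·166 − 95 = -759
  F = 146 − 4·103 + 3·166 + 2·(-759) = -1286
ΔF = -1286 − (-936) = -350; ΔC = 95 − (-45) = 140
Score = (-4)·(-350) + (-4)·140 = 840

840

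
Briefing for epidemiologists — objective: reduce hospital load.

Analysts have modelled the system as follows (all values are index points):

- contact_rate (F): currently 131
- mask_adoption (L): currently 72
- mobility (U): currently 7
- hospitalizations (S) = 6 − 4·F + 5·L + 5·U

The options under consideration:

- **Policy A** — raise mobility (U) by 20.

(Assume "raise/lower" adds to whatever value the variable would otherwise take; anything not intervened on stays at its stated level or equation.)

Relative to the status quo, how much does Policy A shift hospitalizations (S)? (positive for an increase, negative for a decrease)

Baseline:
  F = 131
  L = 72
  U = 7
  S = 6 − 4·131 + 5·72 + 5·7 = -123
Policy A (U + 20):
  F = 131
  L = 72
  U = 7 + 20 = 27
  S = 6 − 4·131 + 5·72 + 5·27 = -23
Change in S: -23 − (-123) = 100

100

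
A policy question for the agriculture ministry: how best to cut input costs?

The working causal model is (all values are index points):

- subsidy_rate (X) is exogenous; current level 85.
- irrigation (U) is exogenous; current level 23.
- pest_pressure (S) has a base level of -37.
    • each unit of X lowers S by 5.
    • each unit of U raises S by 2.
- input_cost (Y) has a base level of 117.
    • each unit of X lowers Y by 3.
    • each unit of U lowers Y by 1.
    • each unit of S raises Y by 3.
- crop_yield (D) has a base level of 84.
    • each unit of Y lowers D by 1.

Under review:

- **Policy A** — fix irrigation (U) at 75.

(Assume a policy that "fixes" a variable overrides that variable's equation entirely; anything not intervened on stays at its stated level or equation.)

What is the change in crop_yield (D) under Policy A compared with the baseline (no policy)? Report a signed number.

-260

Baseline:
  X = 85
  U = 23
  S = -37 − 5·85 + 2·23 = -416
  Y = 117 − 3·85 − 23 + 3·(-416) = -1409
  D = 84 − (-1409) = 1493
Policy A (U := 75):
  X = 85
  U = 75
  S = -37 − 5·85 + 2·75 = -312
  Y = 117 − 3·85 − 75 + 3·(-312) = -1149
  D = 84 − (-1149) = 1233
Change in D: 1233 − 1493 = -260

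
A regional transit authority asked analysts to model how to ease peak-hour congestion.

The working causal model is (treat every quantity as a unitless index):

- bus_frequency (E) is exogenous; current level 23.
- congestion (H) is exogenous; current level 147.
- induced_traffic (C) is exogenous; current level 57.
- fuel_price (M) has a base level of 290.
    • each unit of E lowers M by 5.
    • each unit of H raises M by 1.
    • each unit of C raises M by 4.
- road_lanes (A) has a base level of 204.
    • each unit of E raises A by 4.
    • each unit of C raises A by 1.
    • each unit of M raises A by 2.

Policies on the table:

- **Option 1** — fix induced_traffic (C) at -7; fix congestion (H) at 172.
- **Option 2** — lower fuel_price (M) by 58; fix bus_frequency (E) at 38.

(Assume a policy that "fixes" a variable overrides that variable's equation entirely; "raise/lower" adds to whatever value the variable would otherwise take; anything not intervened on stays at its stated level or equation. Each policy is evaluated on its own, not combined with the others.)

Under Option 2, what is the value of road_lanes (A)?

Option 2 (M − 58, E := 38):
  E = 38
  H = 147
  C = 57
  M = 290 − 5·38 + 147 + 4·57 (−58 from intervention) = 417
  A = 204 + 4·38 + 57 + 2·417 = 1247

1247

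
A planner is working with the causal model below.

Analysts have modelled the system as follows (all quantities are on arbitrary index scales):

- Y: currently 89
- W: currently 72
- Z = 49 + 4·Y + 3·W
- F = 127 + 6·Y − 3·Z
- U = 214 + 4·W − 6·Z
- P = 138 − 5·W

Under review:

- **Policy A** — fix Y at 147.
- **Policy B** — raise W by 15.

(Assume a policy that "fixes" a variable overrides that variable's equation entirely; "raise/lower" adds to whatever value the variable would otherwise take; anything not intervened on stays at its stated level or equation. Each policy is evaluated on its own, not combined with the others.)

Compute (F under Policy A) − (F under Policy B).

-213

Policy A (Y := 147):
  Y = 147
  W = 72
  Z = 49 + 4·147 + 3·72 = 853
  F = 127 + 6·147 − 3·853 = -1550
Policy B (W + 15):
  Y = 89
  W = 72 + 15 = 87
  Z = 49 + 4·89 + 3·87 = 666
  F = 127 + 6·89 − 3·666 = -1337
F: -1550 − (-1337) = -213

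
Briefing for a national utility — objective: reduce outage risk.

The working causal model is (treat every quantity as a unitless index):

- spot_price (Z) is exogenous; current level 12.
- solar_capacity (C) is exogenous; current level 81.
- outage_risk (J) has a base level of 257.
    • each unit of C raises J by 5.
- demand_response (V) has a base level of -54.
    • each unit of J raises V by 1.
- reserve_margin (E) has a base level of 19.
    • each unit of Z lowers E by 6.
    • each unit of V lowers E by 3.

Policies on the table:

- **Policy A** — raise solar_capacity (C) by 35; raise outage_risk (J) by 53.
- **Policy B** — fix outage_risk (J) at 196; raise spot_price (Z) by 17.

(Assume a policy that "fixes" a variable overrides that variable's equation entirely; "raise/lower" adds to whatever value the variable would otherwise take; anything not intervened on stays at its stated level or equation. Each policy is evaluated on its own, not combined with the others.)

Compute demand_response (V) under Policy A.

836

Policy A (C + 35, J + 53):
  C = 81 + 35 = 116
  J = 257 + 5·116 (+53 from intervention) = 890
  V = -54 + 890 = 836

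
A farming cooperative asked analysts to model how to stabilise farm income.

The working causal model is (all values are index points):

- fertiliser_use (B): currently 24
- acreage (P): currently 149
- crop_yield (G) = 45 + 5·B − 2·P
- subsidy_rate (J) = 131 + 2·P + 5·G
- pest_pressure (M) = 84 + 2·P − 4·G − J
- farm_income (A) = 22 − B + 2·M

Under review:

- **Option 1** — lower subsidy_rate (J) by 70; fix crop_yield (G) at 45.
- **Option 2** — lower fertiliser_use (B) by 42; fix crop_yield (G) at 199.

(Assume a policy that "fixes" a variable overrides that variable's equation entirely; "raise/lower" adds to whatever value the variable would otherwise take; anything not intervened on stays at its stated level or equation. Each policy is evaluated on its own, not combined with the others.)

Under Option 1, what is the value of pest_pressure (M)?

Option 1 (J − 70, G := 45):
  B = 24
  P = 149
  G = 45
  J = 131 + 2·149 + 5·45 (−70 from intervention) = 584
  M = 84 + 2·149 − 4·45 − 584 = -382

-382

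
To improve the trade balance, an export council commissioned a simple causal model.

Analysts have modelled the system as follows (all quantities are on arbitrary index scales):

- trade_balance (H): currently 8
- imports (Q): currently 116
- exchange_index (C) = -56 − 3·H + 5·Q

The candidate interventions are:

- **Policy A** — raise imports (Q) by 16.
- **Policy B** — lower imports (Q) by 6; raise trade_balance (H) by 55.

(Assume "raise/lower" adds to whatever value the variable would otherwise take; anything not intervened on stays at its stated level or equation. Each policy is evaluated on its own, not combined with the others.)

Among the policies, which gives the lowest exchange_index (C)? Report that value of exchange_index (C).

305

Policy A (Q + 16):
  H = 8
  Q = 116 + 16 = 132
  C = -56 − 3·8 + 5·132 = 580
Policy B (Q − 6, H + 55):
  H = 8 + 55 = 63
  Q = 116 − 6 = 110
  C = -56 − 3·63 + 5·110 = 305
Comparing — Policy A: C=580, Policy B: C=305. Lowest is 305 (Policy B).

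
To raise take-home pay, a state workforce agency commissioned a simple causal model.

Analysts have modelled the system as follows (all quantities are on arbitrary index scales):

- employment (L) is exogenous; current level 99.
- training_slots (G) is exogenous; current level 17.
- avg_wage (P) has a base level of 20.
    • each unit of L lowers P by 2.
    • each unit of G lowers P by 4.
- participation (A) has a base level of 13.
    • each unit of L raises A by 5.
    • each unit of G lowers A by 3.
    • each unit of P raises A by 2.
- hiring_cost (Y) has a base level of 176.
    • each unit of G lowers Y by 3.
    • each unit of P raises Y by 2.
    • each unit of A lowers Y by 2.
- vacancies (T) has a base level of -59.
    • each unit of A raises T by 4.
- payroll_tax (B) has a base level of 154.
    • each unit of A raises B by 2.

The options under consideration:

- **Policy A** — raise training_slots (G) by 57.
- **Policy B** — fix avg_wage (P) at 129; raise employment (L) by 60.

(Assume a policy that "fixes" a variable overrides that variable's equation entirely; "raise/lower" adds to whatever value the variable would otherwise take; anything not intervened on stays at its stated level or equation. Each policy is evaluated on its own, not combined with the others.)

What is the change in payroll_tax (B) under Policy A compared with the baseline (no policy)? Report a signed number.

Baseline:
  L = 99
  G = 17
  P = 20 − 2·99 − 4·17 = -246
  A = 13 + 5·99 − 3·17 + 2·(-246) = -35
  B = 154 + 2·(-35) = 84
Policy A (G + 57):
  L = 99
  G = 17 + 57 = 74
  P = 20 − 2·99 − 4·74 = -474
  A = 13 + 5·99 − 3·74 + 2·(-474) = -662
  B = 154 + 2·(-662) = -1170
Change in B: -1170 − 84 = -1254

-1254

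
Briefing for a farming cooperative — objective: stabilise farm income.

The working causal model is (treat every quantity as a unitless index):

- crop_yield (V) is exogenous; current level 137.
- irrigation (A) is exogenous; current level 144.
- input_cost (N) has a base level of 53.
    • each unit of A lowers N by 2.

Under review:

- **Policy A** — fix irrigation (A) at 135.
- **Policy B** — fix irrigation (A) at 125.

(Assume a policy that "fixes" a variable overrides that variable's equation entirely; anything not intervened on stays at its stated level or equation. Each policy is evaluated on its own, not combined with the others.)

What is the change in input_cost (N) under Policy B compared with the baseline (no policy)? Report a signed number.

38

Baseline:
  A = 144
  N = 53 − 2·144 = -235
Policy B (A := 125):
  A = 125
  N = 53 − 2·125 = -197
Change in N: -197 − (-235) = 38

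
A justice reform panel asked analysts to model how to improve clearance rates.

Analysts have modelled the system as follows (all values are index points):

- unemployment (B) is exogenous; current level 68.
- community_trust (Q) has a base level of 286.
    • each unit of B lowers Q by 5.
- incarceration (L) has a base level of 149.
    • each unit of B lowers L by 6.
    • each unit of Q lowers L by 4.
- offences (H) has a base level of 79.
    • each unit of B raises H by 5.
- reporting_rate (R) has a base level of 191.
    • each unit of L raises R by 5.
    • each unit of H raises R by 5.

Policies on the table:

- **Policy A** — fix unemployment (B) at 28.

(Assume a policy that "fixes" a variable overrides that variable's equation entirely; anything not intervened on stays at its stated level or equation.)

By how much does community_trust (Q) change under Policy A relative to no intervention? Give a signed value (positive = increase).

200

Baseline:
  B = 68
  Q = 286 − 5·68 = -54
Policy A (B := 28):
  B = 28
  Q = 286 − 5·28 = 146
Change in Q: 146 − (-54) = 200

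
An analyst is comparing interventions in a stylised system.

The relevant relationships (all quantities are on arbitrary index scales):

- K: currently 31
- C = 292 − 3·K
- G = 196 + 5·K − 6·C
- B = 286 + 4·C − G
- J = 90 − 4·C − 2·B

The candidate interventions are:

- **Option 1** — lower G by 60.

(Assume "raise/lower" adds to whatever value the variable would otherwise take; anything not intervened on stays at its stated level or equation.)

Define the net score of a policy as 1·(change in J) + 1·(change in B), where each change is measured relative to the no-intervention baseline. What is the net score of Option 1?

Baseline:
  K = 31
  C = 292 − 3·31 = 199
  G = 196 + 5·31 − 6·199 = -843
  B = 286 + 4·199 − (-843) = 1925
  J = 90 − 4·199 − 2·1925 = -4556
Option 1 (G − 60):
  K = 31
  C = 292 − 3·31 = 199
  G = 196 + 5·31 − 6·199 (−60 from intervention) = -903
  B = 286 + 4·199 − (-903) = 1985
  J = 90 − 4·199 − 2·1985 = -4676
ΔJ = -4676 − (-4556) = -120; ΔB = 1985 − 1925 = 60
Score = 1·(-120) + 1·60 = -60

-60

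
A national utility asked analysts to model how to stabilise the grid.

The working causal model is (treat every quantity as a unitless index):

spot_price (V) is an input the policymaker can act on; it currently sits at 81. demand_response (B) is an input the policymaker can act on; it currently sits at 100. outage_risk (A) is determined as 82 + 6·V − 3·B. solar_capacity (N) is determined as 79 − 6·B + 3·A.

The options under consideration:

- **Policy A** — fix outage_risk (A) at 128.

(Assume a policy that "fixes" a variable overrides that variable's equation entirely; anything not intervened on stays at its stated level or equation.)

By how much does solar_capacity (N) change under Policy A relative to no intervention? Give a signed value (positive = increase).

Baseline:
  V = 81
  B = 100
  A = 82 + 6·81 − 3·100 = 268
  N = 79 − 6·100 + 3·268 = 283
Policy A (A := 128):
  V = 81
  B = 100
  A = 128
  N = 79 − 6·100 + 3·128 = -137
Change in N: -137 − 283 = -420

-420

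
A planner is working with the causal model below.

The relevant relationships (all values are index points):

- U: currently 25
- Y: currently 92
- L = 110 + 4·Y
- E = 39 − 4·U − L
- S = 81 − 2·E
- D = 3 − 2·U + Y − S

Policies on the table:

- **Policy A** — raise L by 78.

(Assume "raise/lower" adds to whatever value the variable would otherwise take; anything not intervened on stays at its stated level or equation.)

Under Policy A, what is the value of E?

Policy A (L + 78):
  U = 25
  Y = 92
  L = 110 + 4·92 (+78 from intervention) = 556
  E = 39 − 4·25 − 556 = -617

-617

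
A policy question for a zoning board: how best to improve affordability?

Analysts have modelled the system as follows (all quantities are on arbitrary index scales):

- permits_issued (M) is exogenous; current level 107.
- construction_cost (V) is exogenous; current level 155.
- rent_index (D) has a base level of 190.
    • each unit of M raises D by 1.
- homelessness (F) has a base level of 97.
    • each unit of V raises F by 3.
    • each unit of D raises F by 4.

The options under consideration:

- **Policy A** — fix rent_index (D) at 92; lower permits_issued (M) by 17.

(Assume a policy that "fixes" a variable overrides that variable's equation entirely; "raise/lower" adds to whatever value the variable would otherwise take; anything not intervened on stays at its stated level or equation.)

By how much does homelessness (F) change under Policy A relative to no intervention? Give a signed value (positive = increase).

-820

Baseline:
  M = 107
  V = 155
  D = 190 + 107 = 297
  F = 97 + 3·155 + 4·297 = 1750
Policy A (D := 92, M − 17):
  M = 107 − 17 = 90
  V = 155
  D = 92
  F = 97 + 3·155 + 4·92 = 930
Change in F: 930 − 1750 = -820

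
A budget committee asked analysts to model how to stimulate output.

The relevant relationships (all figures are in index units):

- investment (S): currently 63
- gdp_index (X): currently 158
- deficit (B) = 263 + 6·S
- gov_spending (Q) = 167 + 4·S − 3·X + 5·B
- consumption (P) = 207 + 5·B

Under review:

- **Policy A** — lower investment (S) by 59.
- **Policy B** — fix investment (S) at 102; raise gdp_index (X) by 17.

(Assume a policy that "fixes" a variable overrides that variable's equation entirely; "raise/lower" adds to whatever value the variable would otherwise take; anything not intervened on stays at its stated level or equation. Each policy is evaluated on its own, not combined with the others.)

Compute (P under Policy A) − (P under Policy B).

-2940

Policy A (S − 59):
  S = 63 − 59 = 4
  B = 263 + 6·4 = 287
  P = 207 + 5·287 = 1642
Policy B (S := 102, X + 17):
  S = 102
  B = 263 + 6·102 = 875
  P = 207 + 5·875 = 4582
P: 1642 − 4582 = -2940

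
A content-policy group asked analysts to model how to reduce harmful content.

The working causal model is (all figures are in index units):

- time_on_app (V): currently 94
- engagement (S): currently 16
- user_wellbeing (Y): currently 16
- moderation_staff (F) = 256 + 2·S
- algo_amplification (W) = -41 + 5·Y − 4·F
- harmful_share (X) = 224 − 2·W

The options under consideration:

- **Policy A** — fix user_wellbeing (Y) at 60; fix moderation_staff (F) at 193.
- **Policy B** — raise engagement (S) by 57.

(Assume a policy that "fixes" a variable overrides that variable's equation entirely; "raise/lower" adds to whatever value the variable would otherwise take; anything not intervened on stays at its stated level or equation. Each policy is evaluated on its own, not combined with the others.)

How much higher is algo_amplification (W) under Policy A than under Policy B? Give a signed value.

1056

Policy A (Y := 60, F := 193):
  S = 16
  Y = 60
  F = 193
  W = -41 + 5·60 − 4·193 = -513
Policy B (S + 57):
  S = 16 + 57 = 73
  Y = 16
  F = 256 + 2·73 = 402
  W = -41 + 5·16 − 4·402 = -1569
W: -513 − (-1569) = 1056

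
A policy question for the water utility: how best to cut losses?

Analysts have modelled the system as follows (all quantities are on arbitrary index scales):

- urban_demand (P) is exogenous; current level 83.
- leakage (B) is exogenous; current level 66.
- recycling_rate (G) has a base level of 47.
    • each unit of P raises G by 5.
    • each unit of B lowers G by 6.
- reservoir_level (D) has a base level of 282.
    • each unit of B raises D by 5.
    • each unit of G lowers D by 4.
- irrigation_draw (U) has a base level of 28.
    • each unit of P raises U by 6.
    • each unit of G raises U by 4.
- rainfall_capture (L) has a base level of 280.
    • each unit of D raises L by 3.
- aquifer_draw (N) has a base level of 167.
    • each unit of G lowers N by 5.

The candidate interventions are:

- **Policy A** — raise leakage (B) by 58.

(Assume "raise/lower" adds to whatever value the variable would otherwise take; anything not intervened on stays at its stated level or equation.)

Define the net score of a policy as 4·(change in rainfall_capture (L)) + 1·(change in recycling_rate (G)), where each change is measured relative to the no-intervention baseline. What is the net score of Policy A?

Baseline:
  P = 83
  B = 66
  G = 47 + 5·83 − 6·66 = 66
  D = 282 + 5·66 − 4·66 = 348
  L = 280 + 3·348 = 1324
Policy A (B + 58):
  P = 83
  B = 66 + 58 = 124
  G = 47 + 5·83 − 6·124 = -282
  D = 282 + 5·124 − 4·(-282) = 2030
  L = 280 + 3·2030 = 6370
ΔL = 6370 − 1324 = 5046; ΔG = -282 − 66 = -348
Score = 4·5046 + 1·(-348) = 19836

19836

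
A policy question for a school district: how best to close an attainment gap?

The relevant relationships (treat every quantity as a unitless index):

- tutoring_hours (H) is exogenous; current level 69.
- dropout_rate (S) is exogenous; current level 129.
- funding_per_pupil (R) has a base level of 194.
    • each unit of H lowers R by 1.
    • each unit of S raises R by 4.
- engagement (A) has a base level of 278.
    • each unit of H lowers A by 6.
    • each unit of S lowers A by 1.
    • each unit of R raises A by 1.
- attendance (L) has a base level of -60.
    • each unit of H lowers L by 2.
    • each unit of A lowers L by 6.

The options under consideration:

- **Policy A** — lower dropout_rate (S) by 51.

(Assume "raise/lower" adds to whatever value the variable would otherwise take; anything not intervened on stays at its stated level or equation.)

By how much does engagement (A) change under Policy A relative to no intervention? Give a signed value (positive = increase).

-153

Baseline:
  H = 69
  S = 129
  R = 194 − 69 + 4·129 = 641
  A = 278 − 6·69 − 129 + 641 = 376
Policy A (S − 51):
  H = 69
  S = 129 − 51 = 78
  R = 194 − 69 + 4·78 = 437
  A = 278 − 6·69 − 78 + 437 = 223
Change in A: 223 − 376 = -153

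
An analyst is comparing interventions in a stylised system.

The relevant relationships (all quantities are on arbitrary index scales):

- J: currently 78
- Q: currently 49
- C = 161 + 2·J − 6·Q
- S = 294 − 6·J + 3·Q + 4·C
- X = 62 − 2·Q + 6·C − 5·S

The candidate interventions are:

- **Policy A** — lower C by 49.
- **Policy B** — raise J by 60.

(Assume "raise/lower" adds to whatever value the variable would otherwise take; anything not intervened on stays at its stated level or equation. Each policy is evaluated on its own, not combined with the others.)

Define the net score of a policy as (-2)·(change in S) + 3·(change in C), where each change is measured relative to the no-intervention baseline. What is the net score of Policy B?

120

Baseline:
  J = 78
  Q = 49
  C = 161 + 2·78 − 6·49 = 23
  S = 294 − 6·78 + 3·49 + 4·23 = 65
Policy B (J + 60):
  J = 78 + 60 = 138
  Q = 49
  C = 161 + 2·138 − 6·49 = 143
  S = 294 − 6·138 + 3·49 + 4·143 = 185
ΔS = 185 − 65 = 120; ΔC = 143 − 23 = 120
Score = (-2)·120 + 3·120 = 120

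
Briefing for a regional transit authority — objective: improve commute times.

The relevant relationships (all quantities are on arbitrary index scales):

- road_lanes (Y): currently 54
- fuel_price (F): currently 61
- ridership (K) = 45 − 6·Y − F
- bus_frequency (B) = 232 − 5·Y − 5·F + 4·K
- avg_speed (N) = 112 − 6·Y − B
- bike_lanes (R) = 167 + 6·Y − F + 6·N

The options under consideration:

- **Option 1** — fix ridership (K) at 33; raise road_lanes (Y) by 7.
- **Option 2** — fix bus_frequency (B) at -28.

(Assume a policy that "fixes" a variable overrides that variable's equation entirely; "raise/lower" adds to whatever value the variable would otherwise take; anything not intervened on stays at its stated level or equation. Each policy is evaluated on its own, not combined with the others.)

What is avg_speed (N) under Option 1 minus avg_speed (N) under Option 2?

176

Option 1 (K := 33, Y + 7):
  Y = 54 + 7 = 61
  F = 61
  K = 33
  B = 232 − 5·61 − 5·61 + 4·33 = -246
  N = 112 − 6·61 − (-246) = -8
Option 2 (B := -28):
  Y = 54
  F = 61
  K = 45 − 6·54 − 61 = -340
  B = -28
  N = 112 − 6·54 − (-28) = -184
N: -8 − (-184) = 176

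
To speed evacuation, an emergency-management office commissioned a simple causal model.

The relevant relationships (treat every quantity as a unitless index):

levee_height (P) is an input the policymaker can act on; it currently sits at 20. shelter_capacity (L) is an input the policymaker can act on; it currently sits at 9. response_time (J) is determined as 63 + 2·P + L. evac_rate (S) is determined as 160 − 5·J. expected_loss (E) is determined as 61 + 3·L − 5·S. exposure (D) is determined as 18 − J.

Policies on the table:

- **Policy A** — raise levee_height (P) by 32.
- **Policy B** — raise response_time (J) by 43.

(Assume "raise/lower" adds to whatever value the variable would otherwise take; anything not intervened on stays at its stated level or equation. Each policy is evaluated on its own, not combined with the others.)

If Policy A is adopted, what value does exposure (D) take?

-158

Policy A (P + 32):
  P = 20 + 32 = 52
  L = 9
  J = 63 + 2·52 + 9 = 176
  D = 18 − 176 = -158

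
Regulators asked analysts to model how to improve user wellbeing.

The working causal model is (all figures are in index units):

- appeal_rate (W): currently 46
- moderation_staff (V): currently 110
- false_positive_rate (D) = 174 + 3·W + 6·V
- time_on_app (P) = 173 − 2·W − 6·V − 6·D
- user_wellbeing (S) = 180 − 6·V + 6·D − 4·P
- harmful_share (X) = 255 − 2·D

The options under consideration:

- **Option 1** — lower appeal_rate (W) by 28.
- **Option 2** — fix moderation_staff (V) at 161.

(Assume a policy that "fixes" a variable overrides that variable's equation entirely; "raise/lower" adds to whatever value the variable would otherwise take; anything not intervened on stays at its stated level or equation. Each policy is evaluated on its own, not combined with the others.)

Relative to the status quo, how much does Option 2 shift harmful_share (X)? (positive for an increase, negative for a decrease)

-612

Baseline:
  W = 46
  V = 110
  D = 174 + 3·46 + 6·110 = 972
  X = 255 − 2·972 = -1689
Option 2 (V := 161):
  W = 46
  V = 161
  D = 174 + 3·46 + 6·161 = 1278
  X = 255 − 2·1278 = -2301
Change in X: -2301 − (-1689) = -612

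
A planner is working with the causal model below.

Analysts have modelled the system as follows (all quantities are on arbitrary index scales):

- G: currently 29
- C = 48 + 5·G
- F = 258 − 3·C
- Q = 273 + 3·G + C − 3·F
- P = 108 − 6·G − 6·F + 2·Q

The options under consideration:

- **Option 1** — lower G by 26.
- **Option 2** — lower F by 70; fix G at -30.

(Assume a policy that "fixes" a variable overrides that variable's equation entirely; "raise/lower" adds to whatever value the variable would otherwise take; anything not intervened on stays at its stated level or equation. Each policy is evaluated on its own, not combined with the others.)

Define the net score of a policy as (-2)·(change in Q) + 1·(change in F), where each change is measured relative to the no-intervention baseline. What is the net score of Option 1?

3146

Baseline:
  G = 29
  C = 48 + 5·29 = 193
  F = 258 − 3·193 = -321
  Q = 273 + 3·29 + 193 − 3·(-321) = 1516
Option 1 (G − 26):
  G = 29 − 26 = 3
  C = 48 + 5·3 = 63
  F = 258 − 3·63 = 69
  Q = 273 + 3·3 + 63 − 3·69 = 138
ΔQ = 138 − 1516 = -1378; ΔF = 69 − (-321) = 390
Score = (-2)·(-1378) + 1·390 = 3146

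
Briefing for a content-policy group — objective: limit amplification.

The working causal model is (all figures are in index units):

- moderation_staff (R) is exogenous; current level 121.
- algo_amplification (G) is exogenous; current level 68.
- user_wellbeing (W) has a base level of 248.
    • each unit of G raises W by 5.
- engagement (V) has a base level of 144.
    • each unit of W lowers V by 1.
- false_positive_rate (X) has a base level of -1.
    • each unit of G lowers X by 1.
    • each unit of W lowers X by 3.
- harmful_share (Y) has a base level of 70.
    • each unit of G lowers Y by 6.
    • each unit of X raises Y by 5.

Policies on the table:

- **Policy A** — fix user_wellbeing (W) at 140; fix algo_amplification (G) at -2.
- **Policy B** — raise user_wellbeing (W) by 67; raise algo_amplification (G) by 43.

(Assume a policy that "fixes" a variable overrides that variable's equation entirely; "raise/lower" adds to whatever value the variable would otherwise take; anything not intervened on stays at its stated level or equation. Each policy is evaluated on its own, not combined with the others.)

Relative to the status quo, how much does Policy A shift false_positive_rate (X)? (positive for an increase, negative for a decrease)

Baseline:
  G = 68
  W = 248 + 5·68 = 588
  X = -1 − 68 − 3·588 = -1833
Policy A (W := 140, G := -2):
  G = -2
  W = 140
  X = -1 − (-2) − 3·140 = -419
Change in X: -419 − (-1833) = 1414

1414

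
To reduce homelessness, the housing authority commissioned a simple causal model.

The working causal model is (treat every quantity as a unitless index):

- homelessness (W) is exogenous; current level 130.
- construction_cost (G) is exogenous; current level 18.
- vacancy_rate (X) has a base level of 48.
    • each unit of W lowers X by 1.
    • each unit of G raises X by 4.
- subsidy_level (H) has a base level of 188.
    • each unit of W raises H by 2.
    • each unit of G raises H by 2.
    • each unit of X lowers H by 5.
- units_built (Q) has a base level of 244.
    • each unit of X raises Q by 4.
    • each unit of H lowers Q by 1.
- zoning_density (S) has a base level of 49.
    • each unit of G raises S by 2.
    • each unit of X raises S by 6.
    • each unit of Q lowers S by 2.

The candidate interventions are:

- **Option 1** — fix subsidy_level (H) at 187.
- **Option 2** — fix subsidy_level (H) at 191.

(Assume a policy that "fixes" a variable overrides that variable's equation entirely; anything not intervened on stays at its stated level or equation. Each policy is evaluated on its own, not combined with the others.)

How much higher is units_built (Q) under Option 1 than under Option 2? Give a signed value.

Option 1 (H := 187):
  W = 130
  G = 18
  X = 48 − 130 + 4·18 = -10
  H = 187
  Q = 244 + 4·(-10) − 187 = 17
Option 2 (H := 191):
  W = 130
  G = 18
  X = 48 − 130 + 4·18 = -10
  H = 191
  Q = 244 + 4·(-10) − 191 = 13
Q: 17 − 13 = 4

4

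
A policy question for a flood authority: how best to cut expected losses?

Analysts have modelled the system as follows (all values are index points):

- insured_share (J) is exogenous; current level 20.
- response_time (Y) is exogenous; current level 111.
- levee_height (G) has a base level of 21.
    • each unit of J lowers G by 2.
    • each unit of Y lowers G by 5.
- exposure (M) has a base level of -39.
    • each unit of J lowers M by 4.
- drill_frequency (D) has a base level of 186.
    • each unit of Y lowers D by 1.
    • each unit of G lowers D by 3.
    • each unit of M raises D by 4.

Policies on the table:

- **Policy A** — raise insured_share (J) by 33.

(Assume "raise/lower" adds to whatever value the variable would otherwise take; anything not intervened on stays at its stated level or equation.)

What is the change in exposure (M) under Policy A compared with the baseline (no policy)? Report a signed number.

Baseline:
  J = 20
  M = -39 − 4·20 = -119
Policy A (J + 33):
  J = 20 + 33 = 53
  M = -39 − 4·53 = -251
Change in M: -251 − (-119) = -132

-132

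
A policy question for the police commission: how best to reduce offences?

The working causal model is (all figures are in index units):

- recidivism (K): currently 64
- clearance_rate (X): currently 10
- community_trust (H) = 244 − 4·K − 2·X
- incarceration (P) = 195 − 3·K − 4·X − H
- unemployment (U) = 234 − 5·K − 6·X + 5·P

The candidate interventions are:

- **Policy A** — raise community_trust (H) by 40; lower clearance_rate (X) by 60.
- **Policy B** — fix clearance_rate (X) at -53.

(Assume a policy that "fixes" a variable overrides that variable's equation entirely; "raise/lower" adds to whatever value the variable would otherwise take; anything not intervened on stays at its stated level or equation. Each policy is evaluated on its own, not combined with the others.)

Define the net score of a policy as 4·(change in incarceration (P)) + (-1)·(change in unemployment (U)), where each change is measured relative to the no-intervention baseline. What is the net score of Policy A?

-440

Baseline:
  K = 64
  X = 10
  H = 244 − 4·64 − 2·10 = -32
  P = 195 − 3·64 − 4·10 − (-32) = -5
  U = 234 − 5·64 − 6·10 + 5·(-5) = -171
Policy A (H + 40, X − 60):
  K = 64
  X = 10 − 60 = -50
  H = 244 − 4·64 − 2·(-50) (+40 from intervention) = 128
  P = 195 − 3·64 − 4·(-50) − 128 = 75
  U = 234 − 5·64 − 6·(-50) + 5·75 = 589
ΔP = 75 − (-5) = 80; ΔU = 589 − (-171) = 760
Score = 4·80 + (-1)·760 = -440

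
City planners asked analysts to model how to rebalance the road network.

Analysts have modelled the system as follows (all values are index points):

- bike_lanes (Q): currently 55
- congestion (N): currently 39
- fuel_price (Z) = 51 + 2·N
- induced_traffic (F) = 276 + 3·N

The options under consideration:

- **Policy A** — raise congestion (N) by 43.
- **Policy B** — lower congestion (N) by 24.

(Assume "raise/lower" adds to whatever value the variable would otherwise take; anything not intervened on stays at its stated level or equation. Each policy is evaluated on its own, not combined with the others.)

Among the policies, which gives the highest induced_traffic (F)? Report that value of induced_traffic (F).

Policy A (N + 43):
  N = 39 + 43 = 82
  F = 276 + 3·82 = 522
Policy B (N − 24):
  N = 39 − 24 = 15
  F = 276 + 3·15 = 321
Comparing — Policy A: F=522, Policy B: F=321. Highest is 522 (Policy A).

522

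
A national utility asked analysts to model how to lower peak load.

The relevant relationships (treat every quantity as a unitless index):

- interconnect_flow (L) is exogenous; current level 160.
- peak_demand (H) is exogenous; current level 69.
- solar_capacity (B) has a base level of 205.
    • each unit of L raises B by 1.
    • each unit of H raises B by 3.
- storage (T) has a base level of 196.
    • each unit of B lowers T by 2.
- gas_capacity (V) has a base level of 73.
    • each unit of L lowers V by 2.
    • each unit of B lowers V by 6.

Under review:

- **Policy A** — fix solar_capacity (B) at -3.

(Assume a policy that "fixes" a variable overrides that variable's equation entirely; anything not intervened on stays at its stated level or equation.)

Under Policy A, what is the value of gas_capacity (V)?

-229

Policy A (B := -3):
  L = 160
  H = 69
  B = -3
  V = 73 − 2·160 − 6·(-3) = -229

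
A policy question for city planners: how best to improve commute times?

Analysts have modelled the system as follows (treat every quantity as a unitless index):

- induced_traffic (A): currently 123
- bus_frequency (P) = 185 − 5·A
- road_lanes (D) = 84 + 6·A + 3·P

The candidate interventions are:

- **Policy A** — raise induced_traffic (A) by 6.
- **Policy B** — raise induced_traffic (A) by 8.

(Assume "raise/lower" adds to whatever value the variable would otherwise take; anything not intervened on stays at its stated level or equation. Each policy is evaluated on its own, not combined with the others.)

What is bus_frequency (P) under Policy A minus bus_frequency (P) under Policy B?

Policy A (A + 6):
  A = 123 + 6 = 129
  P = 185 − 5·129 = -460
Policy B (A + 8):
  A = 123 + 8 = 131
  P = 185 − 5·131 = -470
P: -460 − (-470) = 10

10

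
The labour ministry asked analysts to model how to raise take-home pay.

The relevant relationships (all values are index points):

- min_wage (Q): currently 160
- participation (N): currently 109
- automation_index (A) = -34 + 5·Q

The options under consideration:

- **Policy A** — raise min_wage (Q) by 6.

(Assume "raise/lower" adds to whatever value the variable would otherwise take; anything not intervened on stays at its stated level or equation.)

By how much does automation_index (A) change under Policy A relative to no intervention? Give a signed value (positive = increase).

30

Baseline:
  Q = 160
  A = -34 + 5·160 = 766
Policy A (Q + 6):
  Q = 160 + 6 = 166
  A = -34 + 5·166 = 796
Change in A: 796 − 766 = 30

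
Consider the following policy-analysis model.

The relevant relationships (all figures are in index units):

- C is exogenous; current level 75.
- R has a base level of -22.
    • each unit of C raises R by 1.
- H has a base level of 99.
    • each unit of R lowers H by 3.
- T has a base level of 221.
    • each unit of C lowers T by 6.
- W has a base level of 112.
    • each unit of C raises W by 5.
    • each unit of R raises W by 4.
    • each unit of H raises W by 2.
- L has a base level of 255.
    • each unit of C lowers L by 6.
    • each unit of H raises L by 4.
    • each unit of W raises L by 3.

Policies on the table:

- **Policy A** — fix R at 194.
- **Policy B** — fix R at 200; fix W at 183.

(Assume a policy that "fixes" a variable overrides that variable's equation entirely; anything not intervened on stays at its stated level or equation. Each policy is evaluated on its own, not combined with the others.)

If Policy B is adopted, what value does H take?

Policy B (R := 200, W := 183):
  C = 75
  R = 200
  H = 99 − 3·200 = -501

-501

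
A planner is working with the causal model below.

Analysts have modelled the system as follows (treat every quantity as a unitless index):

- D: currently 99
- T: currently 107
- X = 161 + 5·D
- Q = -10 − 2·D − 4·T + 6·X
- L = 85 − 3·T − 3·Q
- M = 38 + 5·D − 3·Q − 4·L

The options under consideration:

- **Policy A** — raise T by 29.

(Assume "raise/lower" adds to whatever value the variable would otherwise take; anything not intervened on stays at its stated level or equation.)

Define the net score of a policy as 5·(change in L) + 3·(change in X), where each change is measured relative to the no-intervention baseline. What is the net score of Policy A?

1305

Baseline:
  D = 99
  T = 107
  X = 161 + 5·99 = 656
  Q = -10 − 2·99 − 4·107 + 6·656 = 3300
  L = 85 − 3·107 − 3·3300 = -10136
Policy A (T + 29):
  D = 99
  T = 107 + 29 = 136
  X = 161 + 5·99 = 656
  Q = -10 − 2·99 − 4·136 + 6·656 = 3184
  L = 85 − 3·136 − 3·3184 = -9875
ΔL = -9875 − (-10136) = 261; ΔX = 656 − 656 = 0
Score = 5·261 + 3·0 = 1305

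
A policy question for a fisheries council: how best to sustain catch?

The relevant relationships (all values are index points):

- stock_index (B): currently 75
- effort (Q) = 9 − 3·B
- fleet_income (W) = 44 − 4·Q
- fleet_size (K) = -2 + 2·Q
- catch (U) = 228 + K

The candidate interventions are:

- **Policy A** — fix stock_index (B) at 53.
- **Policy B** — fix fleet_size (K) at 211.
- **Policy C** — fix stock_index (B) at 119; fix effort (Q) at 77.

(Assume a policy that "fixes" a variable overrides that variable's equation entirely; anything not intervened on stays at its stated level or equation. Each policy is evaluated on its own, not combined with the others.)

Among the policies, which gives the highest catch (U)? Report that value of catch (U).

Policy A (B := 53):
  B = 53
  Q = 9 − 3·53 = -150
  K = -2 + 2·(-150) = -302
  U = 228 + (-302) = -74
Policy B (K := 211):
  B = 75
  Q = 9 − 3·75 = -216
  K = 211
  U = 228 + 211 = 439
Policy C (B := 119, Q := 77):
  B = 119
  Q = 77
  K = -2 + 2·77 = 152
  U = 228 + 152 = 380
Comparing — Policy A: U=-74, Policy B: U=439, Policy C: U=380. Highest is 439 (Policy B).

439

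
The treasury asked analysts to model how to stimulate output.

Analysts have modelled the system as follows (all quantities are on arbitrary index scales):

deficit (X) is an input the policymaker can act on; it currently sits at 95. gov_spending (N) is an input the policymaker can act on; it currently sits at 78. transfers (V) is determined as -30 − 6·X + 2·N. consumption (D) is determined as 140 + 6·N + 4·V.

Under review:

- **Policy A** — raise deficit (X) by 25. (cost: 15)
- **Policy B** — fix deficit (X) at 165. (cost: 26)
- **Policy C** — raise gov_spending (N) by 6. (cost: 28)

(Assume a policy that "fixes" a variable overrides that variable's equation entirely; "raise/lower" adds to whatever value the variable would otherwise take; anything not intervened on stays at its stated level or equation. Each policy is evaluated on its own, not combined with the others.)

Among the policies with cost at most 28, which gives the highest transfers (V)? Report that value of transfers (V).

Policy A (X + 25):
  X = 95 + 25 = 120
  N = 78
  V = -30 − 6·120 + 2·78 = -594
Policy B (X := 165):
  X = 165
  N = 78
  V = -30 − 6·165 + 2·78 = -864
Policy C (N + 6):
  X = 95
  N = 78 + 6 = 84
  V = -30 − 6·95 + 2·84 = -432
Comparing — Policy A: V=-594, Policy B: V=-864, Policy C: V=-432. Highest is -432 (Policy C).

-432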